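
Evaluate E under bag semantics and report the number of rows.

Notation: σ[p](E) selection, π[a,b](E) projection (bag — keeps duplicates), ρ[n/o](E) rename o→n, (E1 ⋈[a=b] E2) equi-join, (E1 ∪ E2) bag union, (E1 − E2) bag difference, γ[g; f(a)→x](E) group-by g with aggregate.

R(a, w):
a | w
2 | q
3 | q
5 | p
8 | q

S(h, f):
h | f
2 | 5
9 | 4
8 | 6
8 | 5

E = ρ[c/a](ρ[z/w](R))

Stepwise |·|:
  R → 4
  ρ[z/w](R) → 4
  ρ[c/a](ρ[z/w](R)) → 4

|E| = 4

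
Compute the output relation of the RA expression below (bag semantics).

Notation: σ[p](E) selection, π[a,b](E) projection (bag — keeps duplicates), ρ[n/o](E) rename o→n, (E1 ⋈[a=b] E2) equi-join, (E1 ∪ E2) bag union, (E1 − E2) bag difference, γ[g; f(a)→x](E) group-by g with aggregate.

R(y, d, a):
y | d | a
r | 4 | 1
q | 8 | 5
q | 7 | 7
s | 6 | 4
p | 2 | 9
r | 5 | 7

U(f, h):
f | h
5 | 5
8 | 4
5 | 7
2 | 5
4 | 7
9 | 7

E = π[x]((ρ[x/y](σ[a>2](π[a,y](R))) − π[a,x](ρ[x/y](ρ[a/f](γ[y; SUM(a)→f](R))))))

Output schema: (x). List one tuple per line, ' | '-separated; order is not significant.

Subexpression sizes:
  R → 6
  π[a,y](R) → 6
  σ[a>2](π[a,y](R)) → 5
  ρ[x/y](σ[a>2](π[a,y](R))) → 5
  R → 6
  γ[y; SUM(a)→f](R) → 4
  ρ[a/f](γ[y; SUM(a)→f](R)) → 4
  ρ[x/y](ρ[a/f](γ[y; SUM(a)→f](R))) → 4
  π[a,x](ρ[x/y](ρ[a/f](γ[y; SUM(a)→f](R)))) → 4
  (ρ[x/y](σ[a>2](π[a,y](R))) − π[a,x](ρ[x/y](ρ[a/f](γ[y; SUM(a)→f](R))))) → 3
  π[x]((ρ[x/y](σ[a>2](π[a,y](R))) − π[a,x](ρ[x/y](ρ[a/f](γ[y; SUM(a)→f](R)))))) → 3

== RESULT ==
x
q
q
r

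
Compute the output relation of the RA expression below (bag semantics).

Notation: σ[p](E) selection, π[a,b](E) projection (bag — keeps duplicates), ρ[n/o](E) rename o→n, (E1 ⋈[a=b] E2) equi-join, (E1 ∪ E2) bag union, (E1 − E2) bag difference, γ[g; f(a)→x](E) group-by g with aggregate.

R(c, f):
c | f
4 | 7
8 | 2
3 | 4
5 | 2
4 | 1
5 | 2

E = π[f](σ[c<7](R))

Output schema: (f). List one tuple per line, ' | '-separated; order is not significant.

Per-node cardinality:
  R → 6
  σ[c<7](R) → 5
  π[f](σ[c<7](R)) → 5

== RESULT ==
f
1
2
2
4
7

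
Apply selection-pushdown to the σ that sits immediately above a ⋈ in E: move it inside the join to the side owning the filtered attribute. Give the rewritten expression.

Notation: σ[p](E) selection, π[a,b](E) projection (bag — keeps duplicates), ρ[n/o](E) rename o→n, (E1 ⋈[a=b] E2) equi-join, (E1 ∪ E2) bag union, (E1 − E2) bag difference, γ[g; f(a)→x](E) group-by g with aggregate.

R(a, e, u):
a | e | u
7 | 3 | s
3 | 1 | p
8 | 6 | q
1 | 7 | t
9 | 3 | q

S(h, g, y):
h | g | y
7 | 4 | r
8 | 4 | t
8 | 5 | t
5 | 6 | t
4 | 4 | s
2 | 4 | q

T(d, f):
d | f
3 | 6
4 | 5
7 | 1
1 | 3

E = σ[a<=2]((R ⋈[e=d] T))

σ filters on a, owned by the left side.
E' = (σ[a<=2](R) ⋈[e=d] T)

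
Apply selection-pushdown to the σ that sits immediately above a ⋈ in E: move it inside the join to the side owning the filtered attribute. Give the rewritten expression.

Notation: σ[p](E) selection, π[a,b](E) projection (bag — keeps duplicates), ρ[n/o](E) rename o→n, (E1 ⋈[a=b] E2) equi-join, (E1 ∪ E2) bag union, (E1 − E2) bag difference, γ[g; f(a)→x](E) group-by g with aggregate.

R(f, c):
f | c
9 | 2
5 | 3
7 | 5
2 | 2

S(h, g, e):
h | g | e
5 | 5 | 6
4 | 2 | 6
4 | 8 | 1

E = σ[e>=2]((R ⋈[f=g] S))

σ filters on e, owned by the right side.
E' = (R ⋈[f=g] σ[e>=2](S))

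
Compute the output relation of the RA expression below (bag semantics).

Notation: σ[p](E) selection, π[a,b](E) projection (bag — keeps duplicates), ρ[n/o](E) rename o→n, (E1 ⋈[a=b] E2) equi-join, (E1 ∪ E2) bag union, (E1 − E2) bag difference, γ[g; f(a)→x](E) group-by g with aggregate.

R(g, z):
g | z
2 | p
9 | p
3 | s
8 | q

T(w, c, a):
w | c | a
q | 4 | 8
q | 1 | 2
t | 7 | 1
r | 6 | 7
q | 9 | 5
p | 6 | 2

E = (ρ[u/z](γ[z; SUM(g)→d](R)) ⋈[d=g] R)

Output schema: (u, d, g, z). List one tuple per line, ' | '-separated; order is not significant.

Row counts bottom-up:
  R → 4
  γ[z; SUM(g)→d](R) → 3
  ρ[u/z](γ[z; SUM(g)→d](R)) → 3
  R → 4
  (ρ[u/z](γ[z; SUM(g)→d](R)) ⋈[d=g] R) → 2

== RESULT ==
u | d | g | z
q | 8 | 8 | q
s | 3 | 3 | s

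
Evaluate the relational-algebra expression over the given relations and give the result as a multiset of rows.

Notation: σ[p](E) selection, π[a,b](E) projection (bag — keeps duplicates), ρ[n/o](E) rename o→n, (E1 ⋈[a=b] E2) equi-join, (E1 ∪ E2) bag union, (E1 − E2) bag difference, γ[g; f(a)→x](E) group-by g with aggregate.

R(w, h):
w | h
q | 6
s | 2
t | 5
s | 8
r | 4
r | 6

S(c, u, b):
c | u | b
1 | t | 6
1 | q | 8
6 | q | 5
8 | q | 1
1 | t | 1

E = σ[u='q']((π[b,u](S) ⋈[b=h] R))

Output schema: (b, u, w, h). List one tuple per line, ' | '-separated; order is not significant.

Subexpression sizes:
  S → 5
  π[b,u](S) → 5
  R → 6
  (π[b,u](S) ⋈[b=h] R) → 4
  σ[u='q']((π[b,u](S) ⋈[b=h] R)) → 2

== RESULT ==
b | u | w | h
5 | q | t | 5
8 | q | s | 8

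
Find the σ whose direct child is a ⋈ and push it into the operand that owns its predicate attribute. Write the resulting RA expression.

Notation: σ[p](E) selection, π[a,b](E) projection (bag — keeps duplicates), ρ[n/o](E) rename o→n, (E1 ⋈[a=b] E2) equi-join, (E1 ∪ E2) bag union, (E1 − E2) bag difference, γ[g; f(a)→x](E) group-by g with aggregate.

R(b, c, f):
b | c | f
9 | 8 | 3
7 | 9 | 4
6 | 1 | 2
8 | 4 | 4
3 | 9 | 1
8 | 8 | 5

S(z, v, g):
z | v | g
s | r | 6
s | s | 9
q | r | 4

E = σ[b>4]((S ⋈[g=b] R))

σ filters on b, owned by the right side.
E' = (S ⋈[g=b] σ[b>4](R))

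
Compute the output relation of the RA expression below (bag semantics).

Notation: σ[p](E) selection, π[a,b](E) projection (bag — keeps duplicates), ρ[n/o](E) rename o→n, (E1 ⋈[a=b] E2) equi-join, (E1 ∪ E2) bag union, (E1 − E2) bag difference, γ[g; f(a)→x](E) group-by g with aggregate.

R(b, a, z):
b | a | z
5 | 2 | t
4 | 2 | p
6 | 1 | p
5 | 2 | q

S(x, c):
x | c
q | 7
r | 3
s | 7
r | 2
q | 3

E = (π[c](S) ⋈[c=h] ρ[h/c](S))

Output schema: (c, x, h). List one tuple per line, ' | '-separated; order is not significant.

Subexpression sizes:
  S → 5
  π[c](S) → 5
  S → 5
  ρ[h/c](S) → 5
  (π[c](S) ⋈[c=h] ρ[h/c](S)) → 9

== RESULT ==
c | x | h
2 | r | 2
3 | q | 3
3 | q | 3
3 | r | 3
3 | r | 3
7 | q | 7
7 | q | 7
7 | s | 7
7 | s | 7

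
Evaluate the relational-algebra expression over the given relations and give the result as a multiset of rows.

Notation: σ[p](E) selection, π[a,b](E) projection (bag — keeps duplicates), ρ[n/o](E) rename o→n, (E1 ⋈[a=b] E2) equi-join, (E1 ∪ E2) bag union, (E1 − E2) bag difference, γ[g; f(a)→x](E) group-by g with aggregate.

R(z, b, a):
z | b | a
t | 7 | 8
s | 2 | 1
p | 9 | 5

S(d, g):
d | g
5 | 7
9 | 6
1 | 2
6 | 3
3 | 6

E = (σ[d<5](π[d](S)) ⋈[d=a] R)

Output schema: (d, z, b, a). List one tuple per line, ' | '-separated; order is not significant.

Stepwise |·|:
  S → 5
  π[d](S) → 5
  σ[d<5](π[d](S)) → 2
  R → 3
  (σ[d<5](π[d](S)) ⋈[d=a] R) → 1

== RESULT ==
d | z | b | a
1 | s | 2 | 1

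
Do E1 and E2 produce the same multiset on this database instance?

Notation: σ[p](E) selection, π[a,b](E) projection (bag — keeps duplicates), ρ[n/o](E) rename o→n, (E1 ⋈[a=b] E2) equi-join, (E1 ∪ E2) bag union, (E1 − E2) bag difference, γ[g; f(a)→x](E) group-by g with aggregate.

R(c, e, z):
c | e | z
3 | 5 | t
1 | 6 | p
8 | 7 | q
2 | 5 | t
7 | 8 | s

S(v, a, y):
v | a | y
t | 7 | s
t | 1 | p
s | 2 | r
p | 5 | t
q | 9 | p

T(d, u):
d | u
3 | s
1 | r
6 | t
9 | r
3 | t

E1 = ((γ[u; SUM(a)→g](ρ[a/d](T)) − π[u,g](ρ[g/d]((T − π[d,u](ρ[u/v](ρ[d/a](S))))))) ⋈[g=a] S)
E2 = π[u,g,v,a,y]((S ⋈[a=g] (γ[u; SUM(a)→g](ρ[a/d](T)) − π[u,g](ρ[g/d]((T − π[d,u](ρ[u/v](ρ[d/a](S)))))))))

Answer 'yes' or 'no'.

E1 subexpression sizes:
  T → 5
  ρ[a/d](T) → 5
  γ[u; SUM(a)→g](ρ[a/d](T)) → 3
  T → 5
  S → 5
  ρ[d/a](S) → 5
  ρ[u/v](ρ[d/a](S)) → 5
  π[d,u](ρ[u/v](ρ[d/a](S))) → 5
  (T − π[d,u](ρ[u/v](ρ[d/a](S)))) → 5
  ρ[g/d]((T − π[d,u](ρ[u/v](ρ[d/a](S))))) → 5
  π[u,g](ρ[g/d]((T − π[d,u](ρ[u/v](ρ[d/a](S)))))) → 5
  (γ[u; SUM(a)→g](ρ[a/d](T)) − π[u,g](ρ[g/d]((T − π[d,u](ρ[u/v](ρ[d/a](S))))))) → 2
  S → 5
  ((γ[u; SUM(a)→g](ρ[a/d](T)) − π[u,g](ρ[g/d]((T − π[d,u](ρ[u/v](ρ[d/a](S))))))) ⋈[g=a] S) → 1
E2 subexpression sizes:
  S → 5
  T → 5
  ρ[a/d](T) → 5
  γ[u; SUM(a)→g](ρ[a/d](T)) → 3
  T → 5
  S → 5
  ρ[d/a](S) → 5
  ρ[u/v](ρ[d/a](S)) → 5
  π[d,u](ρ[u/v](ρ[d/a](S))) → 5
  (T − π[d,u](ρ[u/v](ρ[d/a](S)))) → 5
  ρ[g/d]((T − π[d,u](ρ[u/v](ρ[d/a](S))))) → 5
  π[u,g](ρ[g/d]((T − π[d,u](ρ[u/v](ρ[d/a](S)))))) → 5
  (γ[u; SUM(a)→g](ρ[a/d](T)) − π[u,g](ρ[g/d]((T − π[d,u](ρ[u/v](ρ[d/a](S))))))) → 2
  (S ⋈[a=g] (γ[u; SUM(a)→g](ρ[a/d](T)) − π[u,g](ρ[g/d]((T − π[d,u](ρ[u/v](ρ[d/a](S)))))))) → 1
  π[u,g,v,a,y]((S ⋈[a=g] (γ[u; SUM(a)→g](ρ[a/d](T)) − π[u,g](ρ[g/d]((T − π[d,u](ρ[u/v](ρ[d/a](S))))))))) → 1

E1 and E2 produce the same multiset:
u | g | v | a | y
t | 9 | q | 9 | p

yes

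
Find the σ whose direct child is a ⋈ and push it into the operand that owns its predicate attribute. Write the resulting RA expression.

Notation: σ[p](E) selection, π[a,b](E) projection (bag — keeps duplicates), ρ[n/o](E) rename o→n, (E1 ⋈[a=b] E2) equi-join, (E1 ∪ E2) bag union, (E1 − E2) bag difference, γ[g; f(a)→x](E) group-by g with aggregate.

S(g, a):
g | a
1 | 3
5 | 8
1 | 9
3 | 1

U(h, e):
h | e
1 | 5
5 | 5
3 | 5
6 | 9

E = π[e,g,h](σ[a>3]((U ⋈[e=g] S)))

σ filters on a, owned by the right side.
E' = π[e,g,h]((U ⋈[e=g] σ[a>3](S)))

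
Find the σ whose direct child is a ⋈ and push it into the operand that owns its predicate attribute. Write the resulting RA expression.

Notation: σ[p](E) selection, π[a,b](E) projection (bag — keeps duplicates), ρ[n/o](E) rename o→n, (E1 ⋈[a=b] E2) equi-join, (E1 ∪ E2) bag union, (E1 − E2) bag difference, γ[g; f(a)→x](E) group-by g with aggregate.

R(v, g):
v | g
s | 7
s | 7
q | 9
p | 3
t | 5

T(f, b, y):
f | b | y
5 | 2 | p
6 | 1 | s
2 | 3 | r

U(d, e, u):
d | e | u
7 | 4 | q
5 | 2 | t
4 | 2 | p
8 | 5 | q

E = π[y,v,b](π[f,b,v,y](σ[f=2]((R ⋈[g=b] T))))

σ filters on f, owned by the right side.
E' = π[y,v,b](π[f,b,v,y]((R ⋈[g=b] σ[f=2](T))))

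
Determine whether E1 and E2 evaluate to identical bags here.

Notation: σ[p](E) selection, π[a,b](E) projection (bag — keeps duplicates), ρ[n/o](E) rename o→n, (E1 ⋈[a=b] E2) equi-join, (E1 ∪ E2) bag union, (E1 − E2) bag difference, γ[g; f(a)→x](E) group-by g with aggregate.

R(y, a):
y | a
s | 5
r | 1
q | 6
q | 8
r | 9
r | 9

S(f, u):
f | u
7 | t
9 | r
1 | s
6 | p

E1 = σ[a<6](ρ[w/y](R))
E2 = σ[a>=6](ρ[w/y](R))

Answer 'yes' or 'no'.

E1 subexpression sizes:
  R → 6
  ρ[w/y](R) → 6
  σ[a<6](ρ[w/y](R)) → 2
E2 subexpression sizes:
  R → 6
  ρ[w/y](R) → 6
  σ[a>=6](ρ[w/y](R)) → 4

E1 result:
w | a
r | 1
s | 5
E2 result:
w | a
q | 6
q | 8
r | 9
r | 9
Witness: ('r', 1) appears 1× in E1 but 0× in E2.

no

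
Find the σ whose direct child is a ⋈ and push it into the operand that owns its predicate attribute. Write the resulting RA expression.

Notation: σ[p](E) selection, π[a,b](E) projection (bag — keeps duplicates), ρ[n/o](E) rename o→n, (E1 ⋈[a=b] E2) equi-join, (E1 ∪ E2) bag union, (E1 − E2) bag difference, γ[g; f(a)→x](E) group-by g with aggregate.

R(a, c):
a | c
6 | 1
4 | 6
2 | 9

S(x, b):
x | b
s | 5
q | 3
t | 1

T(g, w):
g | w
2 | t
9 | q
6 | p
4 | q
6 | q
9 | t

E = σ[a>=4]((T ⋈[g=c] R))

σ filters on a, owned by the right side.
E' = (T ⋈[g=c] σ[a>=4](R))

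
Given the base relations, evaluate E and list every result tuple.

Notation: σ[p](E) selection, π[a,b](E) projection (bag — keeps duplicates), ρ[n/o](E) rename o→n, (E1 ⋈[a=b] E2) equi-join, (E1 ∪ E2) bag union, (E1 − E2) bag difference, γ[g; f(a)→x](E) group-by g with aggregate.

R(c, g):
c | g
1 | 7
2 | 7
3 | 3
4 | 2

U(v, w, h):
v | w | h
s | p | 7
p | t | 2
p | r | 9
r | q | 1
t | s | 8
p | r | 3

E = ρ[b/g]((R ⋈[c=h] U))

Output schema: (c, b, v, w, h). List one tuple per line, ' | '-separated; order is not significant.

Per-node cardinality:
  R → 4
  U → 6
  (R ⋈[c=h] U) → 3
  ρ[b/g]((R ⋈[c=h] U)) → 3

== RESULT ==
c | b | v | w | h
1 | 7 | r | q | 1
2 | 7 | p | t | 2
3 | 3 | p | r | 3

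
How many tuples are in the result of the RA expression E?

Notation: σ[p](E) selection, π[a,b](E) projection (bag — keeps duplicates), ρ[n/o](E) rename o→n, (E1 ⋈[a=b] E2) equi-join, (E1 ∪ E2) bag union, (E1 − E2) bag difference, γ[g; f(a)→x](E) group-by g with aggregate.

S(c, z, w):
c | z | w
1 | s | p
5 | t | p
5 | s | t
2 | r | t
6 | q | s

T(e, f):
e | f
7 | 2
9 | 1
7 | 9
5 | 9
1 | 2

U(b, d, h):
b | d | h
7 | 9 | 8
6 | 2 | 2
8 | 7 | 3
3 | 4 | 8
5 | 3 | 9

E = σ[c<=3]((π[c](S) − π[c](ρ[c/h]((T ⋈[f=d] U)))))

Per-node cardinality:
  S → 5
  π[c](S) → 5
  T → 5
  U → 5
  (T ⋈[f=d] U) → 4
  ρ[c/h]((T ⋈[f=d] U)) → 4
  π[c](ρ[c/h]((T ⋈[f=d] U))) → 4
  (π[c](S) − π[c](ρ[c/h]((T ⋈[f=d] U)))) → 4
  σ[c<=3]((π[c](S) − π[c](ρ[c/h]((T ⋈[f=d] U))))) → 1

|E| = 1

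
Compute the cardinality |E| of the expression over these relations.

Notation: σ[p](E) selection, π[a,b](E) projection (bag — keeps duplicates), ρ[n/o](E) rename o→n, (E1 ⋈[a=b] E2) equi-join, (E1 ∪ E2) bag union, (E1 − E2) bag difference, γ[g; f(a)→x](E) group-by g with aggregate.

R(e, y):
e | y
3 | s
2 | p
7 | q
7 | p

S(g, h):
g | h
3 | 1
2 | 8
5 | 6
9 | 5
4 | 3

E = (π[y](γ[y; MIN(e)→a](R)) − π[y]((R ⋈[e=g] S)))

Row counts bottom-up:
  R → 4
  γ[y; MIN(e)→a](R) → 3
  π[y](γ[y; MIN(e)→a](R)) → 3
  R → 4
  S → 5
  (R ⋈[e=g] S) → 2
  π[y]((R ⋈[e=g] S)) → 2
  (π[y](γ[y; MIN(e)→a](R)) − π[y]((R ⋈[e=g] S))) → 1

|E| = 1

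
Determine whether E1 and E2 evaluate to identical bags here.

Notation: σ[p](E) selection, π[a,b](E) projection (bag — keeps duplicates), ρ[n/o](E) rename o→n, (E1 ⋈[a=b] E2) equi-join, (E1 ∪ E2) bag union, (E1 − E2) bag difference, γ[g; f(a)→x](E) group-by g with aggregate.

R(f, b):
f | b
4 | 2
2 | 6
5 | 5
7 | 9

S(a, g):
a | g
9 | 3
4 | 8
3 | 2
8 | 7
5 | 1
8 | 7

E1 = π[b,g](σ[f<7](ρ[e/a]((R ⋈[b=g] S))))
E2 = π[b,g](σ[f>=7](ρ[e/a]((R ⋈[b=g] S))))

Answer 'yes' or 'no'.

E1 per-node cardinality:
  R → 4
  S → 6
  (R ⋈[b=g] S) → 1
  ρ[e/a]((R ⋈[b=g] S)) → 1
  σ[f<7](ρ[e/a]((R ⋈[b=g] S))) → 1
  π[b,g](σ[f<7](ρ[e/a]((R ⋈[b=g] S)))) → 1
E2 per-node cardinality:
  R → 4
  S → 6
  (R ⋈[b=g] S) → 1
  ρ[e/a]((R ⋈[b=g] S)) → 1
  σ[f>=7](ρ[e/a]((R ⋈[b=g] S))) → 0
  π[b,g](σ[f>=7](ρ[e/a]((R ⋈[b=g] S)))) → 0

E1 result:
b | g
2 | 2
E2 result:
b | g
(0 rows)
Witness: (2, 2) appears 1× in E1 but 0× in E2.

no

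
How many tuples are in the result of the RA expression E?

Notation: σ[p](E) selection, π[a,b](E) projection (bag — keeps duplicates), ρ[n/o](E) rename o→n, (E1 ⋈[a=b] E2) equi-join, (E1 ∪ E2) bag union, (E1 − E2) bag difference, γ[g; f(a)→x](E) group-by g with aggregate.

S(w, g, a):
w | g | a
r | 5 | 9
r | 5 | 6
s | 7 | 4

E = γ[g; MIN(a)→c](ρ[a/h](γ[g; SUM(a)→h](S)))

Per-node cardinality:
  S → 3
  γ[g; SUM(a)→h](S) → 2
  ρ[a/h](γ[g; SUM(a)→h](S)) → 2
  γ[g; MIN(a)→c](ρ[a/h](γ[g; SUM(a)→h](S))) → 2

|E| = 2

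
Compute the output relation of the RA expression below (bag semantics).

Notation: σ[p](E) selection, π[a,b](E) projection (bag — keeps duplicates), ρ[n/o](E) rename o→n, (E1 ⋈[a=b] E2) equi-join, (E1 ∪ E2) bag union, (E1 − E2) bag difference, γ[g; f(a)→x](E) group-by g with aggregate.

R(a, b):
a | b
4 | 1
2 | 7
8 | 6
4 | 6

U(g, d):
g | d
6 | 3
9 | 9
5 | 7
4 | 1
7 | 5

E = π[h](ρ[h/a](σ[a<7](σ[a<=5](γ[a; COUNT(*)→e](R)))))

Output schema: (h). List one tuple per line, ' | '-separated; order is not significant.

Stepwise |·|:
  R → 4
  γ[a; COUNT(*)→e](R) → 3
  σ[a<=5](γ[a; COUNT(*)→e](R)) → 2
  σ[a<7](σ[a<=5](γ[a; COUNT(*)→e](R))) → 2
  ρ[h/a](σ[a<7](σ[a<=5](γ[a; COUNT(*)→e](R)))) → 2
  π[h](ρ[h/a](σ[a<7](σ[a<=5](γ[a; COUNT(*)→e](R))))) → 2

== RESULT ==
h
2
4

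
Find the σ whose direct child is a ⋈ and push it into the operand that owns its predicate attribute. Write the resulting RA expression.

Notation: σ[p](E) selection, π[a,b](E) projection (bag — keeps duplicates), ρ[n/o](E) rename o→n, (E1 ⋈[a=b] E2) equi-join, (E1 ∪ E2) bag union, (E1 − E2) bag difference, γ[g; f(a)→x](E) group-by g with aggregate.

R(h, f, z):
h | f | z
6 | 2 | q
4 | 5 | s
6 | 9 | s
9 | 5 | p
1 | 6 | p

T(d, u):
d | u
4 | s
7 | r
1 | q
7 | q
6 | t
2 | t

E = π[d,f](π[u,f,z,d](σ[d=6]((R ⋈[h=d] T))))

σ filters on d, owned by the right side.
E' = π[d,f](π[u,f,z,d]((R ⋈[h=d] σ[d=6](T))))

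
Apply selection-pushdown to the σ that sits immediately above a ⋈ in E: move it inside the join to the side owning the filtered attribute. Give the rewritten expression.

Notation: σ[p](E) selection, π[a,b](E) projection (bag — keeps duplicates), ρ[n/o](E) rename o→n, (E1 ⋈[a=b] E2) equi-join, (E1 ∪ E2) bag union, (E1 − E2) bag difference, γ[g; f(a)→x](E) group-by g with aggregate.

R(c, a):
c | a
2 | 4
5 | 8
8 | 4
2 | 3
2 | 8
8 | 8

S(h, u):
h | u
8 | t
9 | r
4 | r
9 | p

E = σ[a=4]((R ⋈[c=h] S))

σ filters on a, owned by the left side.
E' = (σ[a=4](R) ⋈[c=h] S)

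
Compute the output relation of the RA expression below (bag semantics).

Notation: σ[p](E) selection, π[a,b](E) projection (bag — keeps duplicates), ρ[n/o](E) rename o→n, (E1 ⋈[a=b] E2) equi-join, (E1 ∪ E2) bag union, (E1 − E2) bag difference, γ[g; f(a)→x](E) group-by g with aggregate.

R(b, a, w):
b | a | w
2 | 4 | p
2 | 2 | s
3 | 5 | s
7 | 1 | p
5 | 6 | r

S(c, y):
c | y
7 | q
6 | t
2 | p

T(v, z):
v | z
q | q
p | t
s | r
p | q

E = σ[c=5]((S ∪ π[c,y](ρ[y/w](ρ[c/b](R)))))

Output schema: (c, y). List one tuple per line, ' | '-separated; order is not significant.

Per-node cardinality:
  S → 3
  R → 5
  ρ[c/b](R) → 5
  ρ[y/w](ρ[c/b](R)) → 5
  π[c,y](ρ[y/w](ρ[c/b](R))) → 5
  (S ∪ π[c,y](ρ[y/w](ρ[c/b](R)))) → 8
  σ[c=5]((S ∪ π[c,y](ρ[y/w](ρ[c/b](R))))) → 1

== RESULT ==
c | y
5 | r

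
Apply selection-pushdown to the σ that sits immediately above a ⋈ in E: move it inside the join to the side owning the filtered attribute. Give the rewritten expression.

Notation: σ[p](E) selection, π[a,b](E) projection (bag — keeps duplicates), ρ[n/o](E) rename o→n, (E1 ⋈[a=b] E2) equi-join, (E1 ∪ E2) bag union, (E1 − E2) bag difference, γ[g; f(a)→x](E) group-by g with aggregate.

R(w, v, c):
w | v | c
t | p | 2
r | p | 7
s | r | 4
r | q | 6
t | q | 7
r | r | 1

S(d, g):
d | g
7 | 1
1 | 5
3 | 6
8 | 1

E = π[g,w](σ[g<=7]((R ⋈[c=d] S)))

σ filters on g, owned by the right side.
E' = π[g,w]((R ⋈[c=d] σ[g<=7](S)))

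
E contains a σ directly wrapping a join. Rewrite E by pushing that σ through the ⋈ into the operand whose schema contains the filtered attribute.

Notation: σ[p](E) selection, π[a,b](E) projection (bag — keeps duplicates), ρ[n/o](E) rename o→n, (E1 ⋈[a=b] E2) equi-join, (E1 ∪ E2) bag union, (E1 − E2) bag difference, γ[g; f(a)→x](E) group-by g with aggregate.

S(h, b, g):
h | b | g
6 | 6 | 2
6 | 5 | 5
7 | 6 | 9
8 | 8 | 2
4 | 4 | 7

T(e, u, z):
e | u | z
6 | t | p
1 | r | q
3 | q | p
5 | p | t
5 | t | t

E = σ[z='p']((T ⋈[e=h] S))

σ filters on z, owned by the left side.
E' = (σ[z='p'](T) ⋈[e=h] S)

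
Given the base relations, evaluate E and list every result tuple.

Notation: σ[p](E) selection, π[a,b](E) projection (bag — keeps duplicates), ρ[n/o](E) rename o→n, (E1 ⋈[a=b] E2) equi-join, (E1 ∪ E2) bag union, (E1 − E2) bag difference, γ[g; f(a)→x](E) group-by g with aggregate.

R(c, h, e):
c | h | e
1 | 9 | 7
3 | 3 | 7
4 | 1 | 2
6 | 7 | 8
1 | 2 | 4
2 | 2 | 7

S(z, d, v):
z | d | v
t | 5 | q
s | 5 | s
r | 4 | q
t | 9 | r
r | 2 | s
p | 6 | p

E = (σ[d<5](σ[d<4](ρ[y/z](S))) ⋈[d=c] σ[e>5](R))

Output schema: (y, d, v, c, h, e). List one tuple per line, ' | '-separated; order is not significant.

Per-node cardinality:
  S → 6
  ρ[y/z](S) → 6
  σ[d<4](ρ[y/z](S)) → 1
  σ[d<5](σ[d<4](ρ[y/z](S))) → 1
  R → 6
  σ[e>5](R) → 4
  (σ[d<5](σ[d<4](ρ[y/z](S))) ⋈[d=c] σ[e>5](R)) → 1

== RESULT ==
y | d | v | c | h | e
r | 2 | s | 2 | 2 | 7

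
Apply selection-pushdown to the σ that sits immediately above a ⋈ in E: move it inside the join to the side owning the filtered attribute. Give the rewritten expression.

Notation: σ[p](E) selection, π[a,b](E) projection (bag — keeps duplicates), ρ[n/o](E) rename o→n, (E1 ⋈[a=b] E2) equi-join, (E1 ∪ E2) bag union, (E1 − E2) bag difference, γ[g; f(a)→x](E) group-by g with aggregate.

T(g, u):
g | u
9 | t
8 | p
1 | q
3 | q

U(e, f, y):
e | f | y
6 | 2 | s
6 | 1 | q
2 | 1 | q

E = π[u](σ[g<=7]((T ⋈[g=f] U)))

σ filters on g, owned by the left side.
E' = π[u]((σ[g<=7](T) ⋈[g=f] U))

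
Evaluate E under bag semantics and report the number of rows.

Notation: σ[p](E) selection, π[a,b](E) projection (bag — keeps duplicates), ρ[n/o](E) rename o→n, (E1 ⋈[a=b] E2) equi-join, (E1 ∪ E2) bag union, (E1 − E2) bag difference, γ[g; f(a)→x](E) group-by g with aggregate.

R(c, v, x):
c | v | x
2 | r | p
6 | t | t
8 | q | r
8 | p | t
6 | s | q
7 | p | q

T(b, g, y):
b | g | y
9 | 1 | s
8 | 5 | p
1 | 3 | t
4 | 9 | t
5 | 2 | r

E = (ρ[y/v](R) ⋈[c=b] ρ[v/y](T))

Row counts bottom-up:
  R → 6
  ρ[y/v](R) → 6
  T → 5
  ρ[v/y](T) → 5
  (ρ[y/v](R) ⋈[c=b] ρ[v/y](T)) → 2

|E| = 2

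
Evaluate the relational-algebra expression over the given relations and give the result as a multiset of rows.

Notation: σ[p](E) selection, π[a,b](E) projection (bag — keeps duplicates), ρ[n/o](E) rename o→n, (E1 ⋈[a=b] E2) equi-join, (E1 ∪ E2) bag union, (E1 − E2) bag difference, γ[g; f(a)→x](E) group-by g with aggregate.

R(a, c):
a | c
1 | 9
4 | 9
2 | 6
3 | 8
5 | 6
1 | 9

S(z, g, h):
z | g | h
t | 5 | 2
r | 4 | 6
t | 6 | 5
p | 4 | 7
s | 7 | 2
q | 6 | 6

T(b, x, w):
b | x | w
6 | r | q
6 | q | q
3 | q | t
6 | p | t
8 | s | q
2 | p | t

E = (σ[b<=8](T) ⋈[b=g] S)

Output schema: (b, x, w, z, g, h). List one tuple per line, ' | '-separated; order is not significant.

Per-node cardinality:
  T → 6
  σ[b<=8](T) → 6
  S → 6
  (σ[b<=8](T) ⋈[b=g] S) → 6

== RESULT ==
b | x | w | z | g | h
6 | p | t | q | 6 | 6
6 | p | t | t | 6 | 5
6 | q | q | q | 6 | 6
6 | q | q | t | 6 | 5
6 | r | q | q | 6 | 6
6 | r | q | t | 6 | 5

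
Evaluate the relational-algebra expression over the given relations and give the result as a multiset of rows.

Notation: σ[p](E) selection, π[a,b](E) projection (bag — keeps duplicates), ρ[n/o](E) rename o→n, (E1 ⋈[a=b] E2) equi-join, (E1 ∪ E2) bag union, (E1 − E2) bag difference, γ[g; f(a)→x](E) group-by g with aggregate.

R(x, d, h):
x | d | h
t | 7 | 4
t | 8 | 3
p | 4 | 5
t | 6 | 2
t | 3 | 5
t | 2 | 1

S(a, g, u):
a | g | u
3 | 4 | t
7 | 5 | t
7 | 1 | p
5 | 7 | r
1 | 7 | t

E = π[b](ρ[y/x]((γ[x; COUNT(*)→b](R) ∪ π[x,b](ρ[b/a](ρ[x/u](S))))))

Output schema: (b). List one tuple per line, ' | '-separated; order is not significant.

Stepwise |·|:
  R → 6
  γ[x; COUNT(*)→b](R) → 2
  S → 5
  ρ[x/u](S) → 5
  ρ[b/a](ρ[x/u](S)) → 5
  π[x,b](ρ[b/a](ρ[x/u](S))) → 5
  (γ[x; COUNT(*)→b](R) ∪ π[x,b](ρ[b/a](ρ[x/u](S)))) → 7
  ρ[y/x]((γ[x; COUNT(*)→b](R) ∪ π[x,b](ρ[b/a](ρ[x/u](S))))) → 7
  π[b](ρ[y/x]((γ[x; COUNT(*)→b](R) ∪ π[x,b](ρ[b/a](ρ[x/u](S)))))) → 7

== RESULT ==
b
1
1
3
5
5
7
7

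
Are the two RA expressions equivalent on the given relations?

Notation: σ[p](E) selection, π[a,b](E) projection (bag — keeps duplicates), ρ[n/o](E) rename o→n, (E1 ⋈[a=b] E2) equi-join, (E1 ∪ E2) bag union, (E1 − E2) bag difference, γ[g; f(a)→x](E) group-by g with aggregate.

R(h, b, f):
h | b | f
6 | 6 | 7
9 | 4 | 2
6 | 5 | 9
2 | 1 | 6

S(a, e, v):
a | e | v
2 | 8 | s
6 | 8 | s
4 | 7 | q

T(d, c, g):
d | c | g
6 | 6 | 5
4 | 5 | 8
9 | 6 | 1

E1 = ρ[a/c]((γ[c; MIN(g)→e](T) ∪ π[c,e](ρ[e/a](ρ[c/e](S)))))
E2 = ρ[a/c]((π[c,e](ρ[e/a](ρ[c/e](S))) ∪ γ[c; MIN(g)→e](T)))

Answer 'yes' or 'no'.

E1 stepwise |·|:
  T → 3
  γ[c; MIN(g)→e](T) → 2
  S → 3
  ρ[c/e](S) → 3
  ρ[e/a](ρ[c/e](S)) → 3
  π[c,e](ρ[e/a](ρ[c/e](S))) → 3
  (γ[c; MIN(g)→e](T) ∪ π[c,e](ρ[e/a](ρ[c/e](S)))) → 5
  ρ[a/c]((γ[c; MIN(g)→e](T) ∪ π[c,e](ρ[e/a](ρ[c/e](S))))) → 5
E2 stepwise |·|:
  S → 3
  ρ[c/e](S) → 3
  ρ[e/a](ρ[c/e](S)) → 3
  π[c,e](ρ[e/a](ρ[c/e](S))) → 3
  T → 3
  γ[c; MIN(g)→e](T) → 2
  (π[c,e](ρ[e/a](ρ[c/e](S))) ∪ γ[c; MIN(g)→e](T)) → 5
  ρ[a/c]((π[c,e](ρ[e/a](ρ[c/e](S))) ∪ γ[c; MIN(g)→e](T))) → 5

E1 and E2 produce the same multiset:
a | e
5 | 8
6 | 1
7 | 4
8 | 2
8 | 6

yes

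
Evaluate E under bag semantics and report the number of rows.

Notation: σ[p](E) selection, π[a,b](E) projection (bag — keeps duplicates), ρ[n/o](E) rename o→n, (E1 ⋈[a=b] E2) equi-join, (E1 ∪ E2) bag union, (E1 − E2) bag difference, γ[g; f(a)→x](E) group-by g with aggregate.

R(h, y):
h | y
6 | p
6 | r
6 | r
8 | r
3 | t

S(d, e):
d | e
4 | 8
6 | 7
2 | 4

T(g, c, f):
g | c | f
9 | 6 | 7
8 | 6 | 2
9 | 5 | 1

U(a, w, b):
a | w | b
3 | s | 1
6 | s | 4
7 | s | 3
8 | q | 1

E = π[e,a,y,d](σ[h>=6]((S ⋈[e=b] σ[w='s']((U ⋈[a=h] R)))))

Row counts bottom-up:
  S → 3
  U → 4
  R → 5
  (U ⋈[a=h] R) → 5
  σ[w='s']((U ⋈[a=h] R)) → 4
  (S ⋈[e=b] σ[w='s']((U ⋈[a=h] R))) → 3
  σ[h>=6]((S ⋈[e=b] σ[w='s']((U ⋈[a=h] R)))) → 3
  π[e,a,y,d](σ[h>=6]((S ⋈[e=b] σ[w='s']((U ⋈[a=h] R))))) → 3

|E| = 3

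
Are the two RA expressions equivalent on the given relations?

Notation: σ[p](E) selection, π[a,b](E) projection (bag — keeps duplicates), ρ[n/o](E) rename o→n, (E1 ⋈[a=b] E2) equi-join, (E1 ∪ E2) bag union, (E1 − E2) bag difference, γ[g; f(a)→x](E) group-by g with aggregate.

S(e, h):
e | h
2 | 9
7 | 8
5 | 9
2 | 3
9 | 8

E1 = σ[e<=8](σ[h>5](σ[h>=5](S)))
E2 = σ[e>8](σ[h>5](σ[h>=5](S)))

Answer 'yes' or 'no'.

E1 row counts bottom-up:
  S → 5
  σ[h>=5](S) → 4
  σ[h>5](σ[h>=5](S)) → 4
  σ[e<=8](σ[h>5](σ[h>=5](S))) → 3
E2 row counts bottom-up:
  S → 5
  σ[h>=5](S) → 4
  σ[h>5](σ[h>=5](S)) → 4
  σ[e>8](σ[h>5](σ[h>=5](S))) → 1

E1 result:
e | h
2 | 9
5 | 9
7 | 8
E2 result:
e | h
9 | 8
Witness: (2, 9) appears 1× in E1 but 0× in E2.

no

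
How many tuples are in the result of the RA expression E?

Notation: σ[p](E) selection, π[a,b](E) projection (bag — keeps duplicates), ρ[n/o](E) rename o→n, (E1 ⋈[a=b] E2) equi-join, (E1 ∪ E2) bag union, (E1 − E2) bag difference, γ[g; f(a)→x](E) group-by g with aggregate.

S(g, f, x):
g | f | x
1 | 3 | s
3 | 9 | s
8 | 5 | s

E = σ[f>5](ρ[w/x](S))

Per-node cardinality:
  S → 3
  ρ[w/x](S) → 3
  σ[f>5](ρ[w/x](S)) → 1

|E| = 1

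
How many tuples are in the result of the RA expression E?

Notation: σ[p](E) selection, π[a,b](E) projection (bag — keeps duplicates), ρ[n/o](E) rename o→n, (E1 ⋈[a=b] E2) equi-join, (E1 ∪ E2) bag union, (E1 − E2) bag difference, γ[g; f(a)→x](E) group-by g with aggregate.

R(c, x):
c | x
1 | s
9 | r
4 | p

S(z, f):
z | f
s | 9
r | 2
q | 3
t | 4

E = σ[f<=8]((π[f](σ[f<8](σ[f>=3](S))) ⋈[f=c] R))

Row counts bottom-up:
  S → 4
  σ[f>=3](S) → 3
  σ[f<8](σ[f>=3](S)) → 2
  π[f](σ[f<8](σ[f>=3](S))) → 2
  R → 3
  (π[f](σ[f<8](σ[f>=3](S))) ⋈[f=c] R) → 1
  σ[f<=8]((π[f](σ[f<8](σ[f>=3](S))) ⋈[f=c] R)) → 1

|E| = 1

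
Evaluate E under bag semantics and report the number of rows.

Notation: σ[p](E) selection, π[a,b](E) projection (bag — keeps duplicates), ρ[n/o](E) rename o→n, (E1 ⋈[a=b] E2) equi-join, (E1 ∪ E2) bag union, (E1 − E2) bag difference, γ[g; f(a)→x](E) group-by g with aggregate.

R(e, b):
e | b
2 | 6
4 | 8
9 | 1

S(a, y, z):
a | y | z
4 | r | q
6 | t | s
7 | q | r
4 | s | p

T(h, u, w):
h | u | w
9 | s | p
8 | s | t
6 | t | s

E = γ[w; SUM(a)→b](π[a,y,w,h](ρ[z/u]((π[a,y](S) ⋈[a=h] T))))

Stepwise |·|:
  S → 4
  π[a,y](S) → 4
  T → 3
  (π[a,y](S) ⋈[a=h] T) → 1
  ρ[z/u]((π[a,y](S) ⋈[a=h] T)) → 1
  π[a,y,w,h](ρ[z/u]((π[a,y](S) ⋈[a=h] T))) → 1
  γ[w; SUM(a)→b](π[a,y,w,h](ρ[z/u]((π[a,y](S) ⋈[a=h] T)))) → 1

|E| = 1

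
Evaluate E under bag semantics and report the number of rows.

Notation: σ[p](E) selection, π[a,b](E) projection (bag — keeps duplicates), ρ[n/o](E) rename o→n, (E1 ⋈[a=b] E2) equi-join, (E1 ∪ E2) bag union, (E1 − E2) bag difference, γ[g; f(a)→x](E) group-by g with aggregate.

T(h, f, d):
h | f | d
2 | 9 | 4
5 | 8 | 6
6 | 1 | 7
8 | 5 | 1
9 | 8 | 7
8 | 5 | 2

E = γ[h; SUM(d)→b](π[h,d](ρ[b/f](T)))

Row counts bottom-up:
  T → 6
  ρ[b/f](T) → 6
  π[h,d](ρ[b/f](T)) → 6
  γ[h; SUM(d)→b](π[h,d](ρ[b/f](T))) → 5

|E| = 5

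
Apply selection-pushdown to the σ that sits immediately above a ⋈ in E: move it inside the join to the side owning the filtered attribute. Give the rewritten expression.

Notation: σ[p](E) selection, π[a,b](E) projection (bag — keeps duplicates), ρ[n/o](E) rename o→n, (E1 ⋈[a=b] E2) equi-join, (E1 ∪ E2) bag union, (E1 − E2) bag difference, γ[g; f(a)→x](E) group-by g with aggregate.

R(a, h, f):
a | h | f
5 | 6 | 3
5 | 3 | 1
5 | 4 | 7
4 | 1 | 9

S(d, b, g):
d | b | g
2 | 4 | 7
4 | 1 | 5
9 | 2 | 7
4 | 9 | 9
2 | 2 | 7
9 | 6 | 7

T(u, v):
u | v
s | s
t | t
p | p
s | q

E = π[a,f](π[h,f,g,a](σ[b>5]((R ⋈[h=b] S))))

σ filters on b, owned by the right side.
E' = π[a,f](π[h,f,g,a]((R ⋈[h=b] σ[b>5](S))))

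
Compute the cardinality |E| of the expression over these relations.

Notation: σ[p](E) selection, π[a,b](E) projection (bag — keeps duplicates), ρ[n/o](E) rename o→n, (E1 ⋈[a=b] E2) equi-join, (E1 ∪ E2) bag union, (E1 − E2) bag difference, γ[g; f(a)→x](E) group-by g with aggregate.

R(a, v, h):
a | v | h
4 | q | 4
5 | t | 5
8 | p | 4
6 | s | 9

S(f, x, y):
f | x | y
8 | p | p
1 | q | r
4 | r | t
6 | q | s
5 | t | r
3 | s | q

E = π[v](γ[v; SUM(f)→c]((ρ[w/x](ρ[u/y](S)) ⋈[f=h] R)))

Subexpression sizes:
  S → 6
  ρ[u/y](S) → 6
  ρ[w/x](ρ[u/y](S)) → 6
  R → 4
  (ρ[w/x](ρ[u/y](S)) ⋈[f=h] R) → 3
  γ[v; SUM(f)→c]((ρ[w/x](ρ[u/y](S)) ⋈[f=h] R)) → 3
  π[v](γ[v; SUM(f)→c]((ρ[w/x](ρ[u/y](S)) ⋈[f=h] R))) → 3

|E| = 3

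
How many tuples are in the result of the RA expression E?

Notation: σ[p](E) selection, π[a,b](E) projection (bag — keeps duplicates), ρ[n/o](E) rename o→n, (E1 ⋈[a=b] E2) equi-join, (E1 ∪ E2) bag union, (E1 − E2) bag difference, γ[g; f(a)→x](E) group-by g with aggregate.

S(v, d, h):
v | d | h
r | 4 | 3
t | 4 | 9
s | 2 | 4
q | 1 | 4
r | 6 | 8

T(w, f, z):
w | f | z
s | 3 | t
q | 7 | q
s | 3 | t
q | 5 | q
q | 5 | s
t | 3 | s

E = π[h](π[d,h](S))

Stepwise |·|:
  S → 5
  π[d,h](S) → 5
  π[h](π[d,h](S)) → 5

|E| = 5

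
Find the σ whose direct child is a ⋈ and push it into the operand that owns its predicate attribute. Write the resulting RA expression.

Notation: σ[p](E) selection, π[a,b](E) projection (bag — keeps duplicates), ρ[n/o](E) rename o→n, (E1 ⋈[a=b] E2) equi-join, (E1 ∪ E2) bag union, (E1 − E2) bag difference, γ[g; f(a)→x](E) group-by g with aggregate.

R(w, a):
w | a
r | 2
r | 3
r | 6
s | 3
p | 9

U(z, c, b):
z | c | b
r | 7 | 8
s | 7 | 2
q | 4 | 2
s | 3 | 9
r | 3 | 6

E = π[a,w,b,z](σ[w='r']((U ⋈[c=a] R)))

σ filters on w, owned by the right side.
E' = π[a,w,b,z]((U ⋈[c=a] σ[w='r'](R)))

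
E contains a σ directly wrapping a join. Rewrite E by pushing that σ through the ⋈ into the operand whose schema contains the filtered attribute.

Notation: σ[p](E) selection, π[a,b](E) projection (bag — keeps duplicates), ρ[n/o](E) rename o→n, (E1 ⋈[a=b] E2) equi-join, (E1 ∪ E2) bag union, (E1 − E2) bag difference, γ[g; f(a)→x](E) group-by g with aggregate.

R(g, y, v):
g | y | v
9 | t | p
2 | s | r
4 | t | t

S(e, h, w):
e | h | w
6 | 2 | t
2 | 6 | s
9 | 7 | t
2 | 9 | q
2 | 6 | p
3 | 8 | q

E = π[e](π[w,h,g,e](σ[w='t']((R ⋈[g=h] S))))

σ filters on w, owned by the right side.
E' = π[e](π[w,h,g,e]((R ⋈[g=h] σ[w='t'](S))))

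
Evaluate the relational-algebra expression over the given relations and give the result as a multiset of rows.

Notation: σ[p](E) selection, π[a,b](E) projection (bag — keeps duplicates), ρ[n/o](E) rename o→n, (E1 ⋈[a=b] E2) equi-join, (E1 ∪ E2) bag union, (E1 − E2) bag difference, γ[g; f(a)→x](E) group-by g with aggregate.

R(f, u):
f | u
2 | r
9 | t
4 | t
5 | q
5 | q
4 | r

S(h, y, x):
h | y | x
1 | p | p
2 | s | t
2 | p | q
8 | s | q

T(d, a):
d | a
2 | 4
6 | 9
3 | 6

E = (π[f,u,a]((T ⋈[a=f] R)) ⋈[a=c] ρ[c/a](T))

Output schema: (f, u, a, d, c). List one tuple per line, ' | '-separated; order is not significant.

Stepwise |·|:
  T → 3
  R → 6
  (T ⋈[a=f] R) → 3
  π[f,u,a]((T ⋈[a=f] R)) → 3
  T → 3
  ρ[c/a](T) → 3
  (π[f,u,a]((T ⋈[a=f] R)) ⋈[a=c] ρ[c/a](T)) → 3

== RESULT ==
f | u | a | d | c
4 | r | 4 | 2 | 4
4 | t | 4 | 2 | 4
9 | t | 9 | 6 | 9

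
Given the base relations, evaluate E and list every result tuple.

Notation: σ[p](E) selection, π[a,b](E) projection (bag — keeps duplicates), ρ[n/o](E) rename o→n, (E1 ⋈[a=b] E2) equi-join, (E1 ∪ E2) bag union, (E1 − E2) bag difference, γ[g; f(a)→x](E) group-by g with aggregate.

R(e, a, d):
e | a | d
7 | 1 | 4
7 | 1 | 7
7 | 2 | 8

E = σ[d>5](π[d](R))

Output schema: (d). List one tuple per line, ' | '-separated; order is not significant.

Row counts bottom-up:
  R → 3
  π[d](R) → 3
  σ[d>5](π[d](R)) → 2

== RESULT ==
d
7
8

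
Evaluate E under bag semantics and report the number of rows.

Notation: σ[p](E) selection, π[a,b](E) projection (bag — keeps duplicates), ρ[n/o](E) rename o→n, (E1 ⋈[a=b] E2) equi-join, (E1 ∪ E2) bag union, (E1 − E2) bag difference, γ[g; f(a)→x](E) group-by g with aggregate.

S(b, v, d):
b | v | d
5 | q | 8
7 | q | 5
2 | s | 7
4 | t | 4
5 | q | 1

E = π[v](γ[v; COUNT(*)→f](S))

Per-node cardinality:
  S → 5
  γ[v; COUNT(*)→f](S) → 3
  π[v](γ[v; COUNT(*)→f](S)) → 3

|E| = 3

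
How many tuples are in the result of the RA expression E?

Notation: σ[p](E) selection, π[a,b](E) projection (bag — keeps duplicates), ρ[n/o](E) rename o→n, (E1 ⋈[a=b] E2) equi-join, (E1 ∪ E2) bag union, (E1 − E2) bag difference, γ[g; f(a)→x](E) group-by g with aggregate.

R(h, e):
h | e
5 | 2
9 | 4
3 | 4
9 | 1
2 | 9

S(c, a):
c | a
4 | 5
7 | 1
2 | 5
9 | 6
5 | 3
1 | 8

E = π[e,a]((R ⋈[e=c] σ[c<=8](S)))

Stepwise |·|:
  R → 5
  S → 6
  σ[c<=8](S) → 5
  (R ⋈[e=c] σ[c<=8](S)) → 4
  π[e,a]((R ⋈[e=c] σ[c<=8](S))) → 4

|E| = 4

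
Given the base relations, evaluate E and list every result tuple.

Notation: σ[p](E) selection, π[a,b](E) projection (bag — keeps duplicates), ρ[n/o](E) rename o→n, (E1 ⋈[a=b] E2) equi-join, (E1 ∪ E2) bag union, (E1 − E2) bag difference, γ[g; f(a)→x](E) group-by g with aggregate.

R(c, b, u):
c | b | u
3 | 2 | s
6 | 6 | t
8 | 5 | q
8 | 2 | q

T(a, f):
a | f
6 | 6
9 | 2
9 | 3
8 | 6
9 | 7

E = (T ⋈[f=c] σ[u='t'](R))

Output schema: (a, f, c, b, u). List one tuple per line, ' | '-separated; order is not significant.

Subexpression sizes:
  T → 5
  R → 4
  σ[u='t'](R) → 1
  (T ⋈[f=c] σ[u='t'](R)) → 2

== RESULT ==
a | f | c | b | u
6 | 6 | 6 | 6 | t
8 | 6 | 6 | 6 | t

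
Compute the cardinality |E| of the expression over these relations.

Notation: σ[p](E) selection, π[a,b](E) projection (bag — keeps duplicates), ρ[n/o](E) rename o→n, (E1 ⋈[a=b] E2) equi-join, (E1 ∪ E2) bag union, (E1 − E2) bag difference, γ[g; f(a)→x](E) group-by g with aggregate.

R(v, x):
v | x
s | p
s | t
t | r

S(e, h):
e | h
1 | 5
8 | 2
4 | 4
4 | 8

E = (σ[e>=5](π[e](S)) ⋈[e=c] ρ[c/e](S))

Stepwise |·|:
  S → 4
  π[e](S) → 4
  σ[e>=5](π[e](S)) → 1
  S → 4
  ρ[c/e](S) → 4
  (σ[e>=5](π[e](S)) ⋈[e=c] ρ[c/e](S)) → 1

|E| = 1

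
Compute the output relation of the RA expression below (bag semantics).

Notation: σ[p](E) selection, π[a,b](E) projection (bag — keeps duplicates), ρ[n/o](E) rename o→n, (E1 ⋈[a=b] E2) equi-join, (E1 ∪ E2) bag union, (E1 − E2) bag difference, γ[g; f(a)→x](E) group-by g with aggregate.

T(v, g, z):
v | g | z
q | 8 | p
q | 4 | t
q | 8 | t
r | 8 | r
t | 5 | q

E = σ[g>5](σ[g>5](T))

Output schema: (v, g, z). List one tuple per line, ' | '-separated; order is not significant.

Per-node cardinality:
  T → 5
  σ[g>5](T) → 3
  σ[g>5](σ[g>5](T)) → 3

== RESULT ==
v | g | z
q | 8 | p
q | 8 | t
r | 8 | r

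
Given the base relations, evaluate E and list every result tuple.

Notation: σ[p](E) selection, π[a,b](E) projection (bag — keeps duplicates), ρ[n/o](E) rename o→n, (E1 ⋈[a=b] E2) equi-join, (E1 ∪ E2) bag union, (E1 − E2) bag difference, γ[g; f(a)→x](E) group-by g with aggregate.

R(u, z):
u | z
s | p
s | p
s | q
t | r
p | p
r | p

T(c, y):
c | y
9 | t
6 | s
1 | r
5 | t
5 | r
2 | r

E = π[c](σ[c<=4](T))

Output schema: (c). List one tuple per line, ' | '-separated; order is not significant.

Per-node cardinality:
  T → 6
  σ[c<=4](T) → 2
  π[c](σ[c<=4](T)) → 2

== RESULT ==
c
1
2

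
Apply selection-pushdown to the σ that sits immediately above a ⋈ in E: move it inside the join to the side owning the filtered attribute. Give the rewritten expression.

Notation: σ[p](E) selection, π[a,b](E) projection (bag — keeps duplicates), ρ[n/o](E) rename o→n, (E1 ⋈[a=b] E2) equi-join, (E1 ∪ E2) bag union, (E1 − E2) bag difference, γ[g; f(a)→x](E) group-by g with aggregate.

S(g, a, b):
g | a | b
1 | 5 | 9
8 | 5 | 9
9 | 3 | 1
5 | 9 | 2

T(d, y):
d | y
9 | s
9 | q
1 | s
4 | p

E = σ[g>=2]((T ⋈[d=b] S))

σ filters on g, owned by the right side.
E' = (T ⋈[d=b] σ[g>=2](S))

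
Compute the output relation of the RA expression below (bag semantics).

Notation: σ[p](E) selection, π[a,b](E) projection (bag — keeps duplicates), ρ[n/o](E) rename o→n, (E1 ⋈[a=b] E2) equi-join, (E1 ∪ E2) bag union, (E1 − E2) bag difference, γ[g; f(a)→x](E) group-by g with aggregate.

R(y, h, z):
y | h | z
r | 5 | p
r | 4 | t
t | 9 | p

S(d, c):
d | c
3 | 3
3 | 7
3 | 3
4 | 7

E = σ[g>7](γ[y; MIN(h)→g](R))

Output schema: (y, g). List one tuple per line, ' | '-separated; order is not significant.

Per-node cardinality:
  R → 3
  γ[y; MIN(h)→g](R) → 2
  σ[g>7](γ[y; MIN(h)→g](R)) → 1

== RESULT ==
y | g
t | 9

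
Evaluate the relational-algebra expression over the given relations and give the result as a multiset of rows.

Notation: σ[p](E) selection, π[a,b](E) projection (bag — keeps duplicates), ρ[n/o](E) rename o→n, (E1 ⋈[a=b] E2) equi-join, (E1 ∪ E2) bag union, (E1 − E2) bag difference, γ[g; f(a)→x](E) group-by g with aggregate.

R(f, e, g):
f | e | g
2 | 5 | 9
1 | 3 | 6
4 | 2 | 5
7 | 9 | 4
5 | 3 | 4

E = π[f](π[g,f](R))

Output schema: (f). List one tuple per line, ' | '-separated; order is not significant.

Subexpression sizes:
  R → 5
  π[g,f](R) → 5
  π[f](π[g,f](R)) → 5

== RESULT ==
f
1
2
4
5
7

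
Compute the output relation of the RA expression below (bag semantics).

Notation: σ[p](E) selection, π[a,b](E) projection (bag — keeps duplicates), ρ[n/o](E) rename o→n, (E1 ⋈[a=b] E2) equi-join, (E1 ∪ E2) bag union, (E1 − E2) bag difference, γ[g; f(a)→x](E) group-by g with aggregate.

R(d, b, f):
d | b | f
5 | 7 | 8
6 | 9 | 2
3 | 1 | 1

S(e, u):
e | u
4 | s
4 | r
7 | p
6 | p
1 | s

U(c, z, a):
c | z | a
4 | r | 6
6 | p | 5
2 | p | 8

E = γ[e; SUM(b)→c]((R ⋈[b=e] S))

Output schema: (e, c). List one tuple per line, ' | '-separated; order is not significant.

Stepwise |·|:
  R → 3
  S → 5
  (R ⋈[b=e] S) → 2
  γ[e; SUM(b)→c]((R ⋈[b=e] S)) → 2

== RESULT ==
e | c
1 | 1
7 | 7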